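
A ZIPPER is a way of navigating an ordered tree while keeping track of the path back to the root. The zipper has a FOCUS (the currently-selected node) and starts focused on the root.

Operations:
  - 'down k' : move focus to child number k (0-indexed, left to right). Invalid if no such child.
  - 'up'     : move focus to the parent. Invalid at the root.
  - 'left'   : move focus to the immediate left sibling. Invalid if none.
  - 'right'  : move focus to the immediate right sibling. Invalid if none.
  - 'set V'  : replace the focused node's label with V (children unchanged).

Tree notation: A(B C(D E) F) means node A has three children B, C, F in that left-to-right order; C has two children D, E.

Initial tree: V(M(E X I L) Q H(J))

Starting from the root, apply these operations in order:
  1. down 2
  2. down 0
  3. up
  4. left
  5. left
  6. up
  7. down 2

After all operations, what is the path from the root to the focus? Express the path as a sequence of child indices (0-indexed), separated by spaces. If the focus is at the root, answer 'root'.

Answer: 2

Derivation:
Step 1 (down 2): focus=H path=2 depth=1 children=['J'] left=['M', 'Q'] right=[] parent=V
Step 2 (down 0): focus=J path=2/0 depth=2 children=[] left=[] right=[] parent=H
Step 3 (up): focus=H path=2 depth=1 children=['J'] left=['M', 'Q'] right=[] parent=V
Step 4 (left): focus=Q path=1 depth=1 children=[] left=['M'] right=['H'] parent=V
Step 5 (left): focus=M path=0 depth=1 children=['E', 'X', 'I', 'L'] left=[] right=['Q', 'H'] parent=V
Step 6 (up): focus=V path=root depth=0 children=['M', 'Q', 'H'] (at root)
Step 7 (down 2): focus=H path=2 depth=1 children=['J'] left=['M', 'Q'] right=[] parent=V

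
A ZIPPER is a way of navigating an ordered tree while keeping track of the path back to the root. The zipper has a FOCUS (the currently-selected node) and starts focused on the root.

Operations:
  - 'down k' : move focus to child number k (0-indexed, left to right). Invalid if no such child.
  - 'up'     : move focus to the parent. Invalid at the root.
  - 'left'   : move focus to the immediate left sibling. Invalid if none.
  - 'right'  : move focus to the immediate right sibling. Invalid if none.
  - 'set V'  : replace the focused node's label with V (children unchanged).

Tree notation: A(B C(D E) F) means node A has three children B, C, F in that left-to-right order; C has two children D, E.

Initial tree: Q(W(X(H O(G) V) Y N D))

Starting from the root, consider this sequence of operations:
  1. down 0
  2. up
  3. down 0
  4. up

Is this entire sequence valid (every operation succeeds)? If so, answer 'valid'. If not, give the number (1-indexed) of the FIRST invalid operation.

Step 1 (down 0): focus=W path=0 depth=1 children=['X', 'Y', 'N', 'D'] left=[] right=[] parent=Q
Step 2 (up): focus=Q path=root depth=0 children=['W'] (at root)
Step 3 (down 0): focus=W path=0 depth=1 children=['X', 'Y', 'N', 'D'] left=[] right=[] parent=Q
Step 4 (up): focus=Q path=root depth=0 children=['W'] (at root)

Answer: valid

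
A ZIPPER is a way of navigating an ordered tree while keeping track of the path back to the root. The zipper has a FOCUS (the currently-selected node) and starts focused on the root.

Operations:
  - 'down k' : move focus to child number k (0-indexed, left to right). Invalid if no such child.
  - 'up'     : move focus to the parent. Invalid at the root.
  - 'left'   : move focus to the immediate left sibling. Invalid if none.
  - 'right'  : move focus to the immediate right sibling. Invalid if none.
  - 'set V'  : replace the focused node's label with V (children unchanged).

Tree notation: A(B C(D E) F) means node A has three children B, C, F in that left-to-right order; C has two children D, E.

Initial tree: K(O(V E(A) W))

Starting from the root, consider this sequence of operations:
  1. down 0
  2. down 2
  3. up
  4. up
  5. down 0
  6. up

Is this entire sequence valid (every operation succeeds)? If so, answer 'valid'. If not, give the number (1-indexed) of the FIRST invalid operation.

Answer: valid

Derivation:
Step 1 (down 0): focus=O path=0 depth=1 children=['V', 'E', 'W'] left=[] right=[] parent=K
Step 2 (down 2): focus=W path=0/2 depth=2 children=[] left=['V', 'E'] right=[] parent=O
Step 3 (up): focus=O path=0 depth=1 children=['V', 'E', 'W'] left=[] right=[] parent=K
Step 4 (up): focus=K path=root depth=0 children=['O'] (at root)
Step 5 (down 0): focus=O path=0 depth=1 children=['V', 'E', 'W'] left=[] right=[] parent=K
Step 6 (up): focus=K path=root depth=0 children=['O'] (at root)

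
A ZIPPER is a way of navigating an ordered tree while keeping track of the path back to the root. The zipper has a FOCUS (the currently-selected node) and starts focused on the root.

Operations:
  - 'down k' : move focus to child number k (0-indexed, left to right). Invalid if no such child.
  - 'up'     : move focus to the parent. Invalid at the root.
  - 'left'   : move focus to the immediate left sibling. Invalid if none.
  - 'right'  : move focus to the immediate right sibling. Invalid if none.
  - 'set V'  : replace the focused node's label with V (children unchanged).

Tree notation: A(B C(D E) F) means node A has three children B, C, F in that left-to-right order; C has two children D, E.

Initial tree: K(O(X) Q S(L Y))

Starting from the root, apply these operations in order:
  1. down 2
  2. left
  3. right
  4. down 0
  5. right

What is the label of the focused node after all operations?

Answer: Y

Derivation:
Step 1 (down 2): focus=S path=2 depth=1 children=['L', 'Y'] left=['O', 'Q'] right=[] parent=K
Step 2 (left): focus=Q path=1 depth=1 children=[] left=['O'] right=['S'] parent=K
Step 3 (right): focus=S path=2 depth=1 children=['L', 'Y'] left=['O', 'Q'] right=[] parent=K
Step 4 (down 0): focus=L path=2/0 depth=2 children=[] left=[] right=['Y'] parent=S
Step 5 (right): focus=Y path=2/1 depth=2 children=[] left=['L'] right=[] parent=S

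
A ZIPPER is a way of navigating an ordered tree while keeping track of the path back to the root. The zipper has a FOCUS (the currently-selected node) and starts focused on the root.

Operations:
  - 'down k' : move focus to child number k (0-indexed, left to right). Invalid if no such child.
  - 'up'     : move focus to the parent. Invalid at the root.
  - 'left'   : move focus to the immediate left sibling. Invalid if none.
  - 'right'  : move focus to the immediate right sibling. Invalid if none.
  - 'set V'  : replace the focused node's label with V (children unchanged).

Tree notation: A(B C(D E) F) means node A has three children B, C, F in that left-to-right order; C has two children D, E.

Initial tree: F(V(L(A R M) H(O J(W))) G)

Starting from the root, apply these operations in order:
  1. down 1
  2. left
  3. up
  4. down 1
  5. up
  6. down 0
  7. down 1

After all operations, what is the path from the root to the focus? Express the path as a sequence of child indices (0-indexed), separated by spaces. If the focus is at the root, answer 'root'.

Step 1 (down 1): focus=G path=1 depth=1 children=[] left=['V'] right=[] parent=F
Step 2 (left): focus=V path=0 depth=1 children=['L', 'H'] left=[] right=['G'] parent=F
Step 3 (up): focus=F path=root depth=0 children=['V', 'G'] (at root)
Step 4 (down 1): focus=G path=1 depth=1 children=[] left=['V'] right=[] parent=F
Step 5 (up): focus=F path=root depth=0 children=['V', 'G'] (at root)
Step 6 (down 0): focus=V path=0 depth=1 children=['L', 'H'] left=[] right=['G'] parent=F
Step 7 (down 1): focus=H path=0/1 depth=2 children=['O', 'J'] left=['L'] right=[] parent=V

Answer: 0 1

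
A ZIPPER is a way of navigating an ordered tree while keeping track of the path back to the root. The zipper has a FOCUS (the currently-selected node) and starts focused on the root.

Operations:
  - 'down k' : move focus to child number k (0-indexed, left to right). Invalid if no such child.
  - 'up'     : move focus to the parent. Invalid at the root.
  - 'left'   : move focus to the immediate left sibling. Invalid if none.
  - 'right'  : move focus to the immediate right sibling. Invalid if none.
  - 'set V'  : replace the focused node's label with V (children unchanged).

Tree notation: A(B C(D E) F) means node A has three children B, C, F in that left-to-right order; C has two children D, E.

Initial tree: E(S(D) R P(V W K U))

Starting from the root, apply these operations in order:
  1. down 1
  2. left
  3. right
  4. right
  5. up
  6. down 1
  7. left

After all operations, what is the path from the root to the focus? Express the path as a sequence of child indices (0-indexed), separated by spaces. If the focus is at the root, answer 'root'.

Step 1 (down 1): focus=R path=1 depth=1 children=[] left=['S'] right=['P'] parent=E
Step 2 (left): focus=S path=0 depth=1 children=['D'] left=[] right=['R', 'P'] parent=E
Step 3 (right): focus=R path=1 depth=1 children=[] left=['S'] right=['P'] parent=E
Step 4 (right): focus=P path=2 depth=1 children=['V', 'W', 'K', 'U'] left=['S', 'R'] right=[] parent=E
Step 5 (up): focus=E path=root depth=0 children=['S', 'R', 'P'] (at root)
Step 6 (down 1): focus=R path=1 depth=1 children=[] left=['S'] right=['P'] parent=E
Step 7 (left): focus=S path=0 depth=1 children=['D'] left=[] right=['R', 'P'] parent=E

Answer: 0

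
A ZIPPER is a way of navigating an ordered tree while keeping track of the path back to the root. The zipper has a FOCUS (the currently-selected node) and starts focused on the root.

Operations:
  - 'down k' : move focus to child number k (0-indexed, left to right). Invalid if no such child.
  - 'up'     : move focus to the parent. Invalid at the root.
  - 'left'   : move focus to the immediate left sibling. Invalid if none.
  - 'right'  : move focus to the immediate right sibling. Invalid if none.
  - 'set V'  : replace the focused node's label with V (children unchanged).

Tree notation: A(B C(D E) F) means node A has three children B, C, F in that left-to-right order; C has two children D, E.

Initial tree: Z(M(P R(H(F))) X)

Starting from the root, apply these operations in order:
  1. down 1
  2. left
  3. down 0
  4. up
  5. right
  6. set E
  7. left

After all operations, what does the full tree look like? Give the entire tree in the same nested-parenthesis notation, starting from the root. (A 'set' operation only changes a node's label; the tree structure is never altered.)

Step 1 (down 1): focus=X path=1 depth=1 children=[] left=['M'] right=[] parent=Z
Step 2 (left): focus=M path=0 depth=1 children=['P', 'R'] left=[] right=['X'] parent=Z
Step 3 (down 0): focus=P path=0/0 depth=2 children=[] left=[] right=['R'] parent=M
Step 4 (up): focus=M path=0 depth=1 children=['P', 'R'] left=[] right=['X'] parent=Z
Step 5 (right): focus=X path=1 depth=1 children=[] left=['M'] right=[] parent=Z
Step 6 (set E): focus=E path=1 depth=1 children=[] left=['M'] right=[] parent=Z
Step 7 (left): focus=M path=0 depth=1 children=['P', 'R'] left=[] right=['E'] parent=Z

Answer: Z(M(P R(H(F))) E)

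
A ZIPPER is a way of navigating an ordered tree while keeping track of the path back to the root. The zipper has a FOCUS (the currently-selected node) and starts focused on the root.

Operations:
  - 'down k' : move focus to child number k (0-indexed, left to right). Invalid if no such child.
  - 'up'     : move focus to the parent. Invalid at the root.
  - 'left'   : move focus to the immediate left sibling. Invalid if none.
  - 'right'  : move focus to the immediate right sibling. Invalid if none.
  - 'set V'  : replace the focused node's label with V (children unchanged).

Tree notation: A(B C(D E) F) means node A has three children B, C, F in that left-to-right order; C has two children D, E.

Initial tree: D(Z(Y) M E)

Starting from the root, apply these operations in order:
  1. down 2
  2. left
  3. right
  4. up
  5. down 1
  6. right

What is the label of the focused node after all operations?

Step 1 (down 2): focus=E path=2 depth=1 children=[] left=['Z', 'M'] right=[] parent=D
Step 2 (left): focus=M path=1 depth=1 children=[] left=['Z'] right=['E'] parent=D
Step 3 (right): focus=E path=2 depth=1 children=[] left=['Z', 'M'] right=[] parent=D
Step 4 (up): focus=D path=root depth=0 children=['Z', 'M', 'E'] (at root)
Step 5 (down 1): focus=M path=1 depth=1 children=[] left=['Z'] right=['E'] parent=D
Step 6 (right): focus=E path=2 depth=1 children=[] left=['Z', 'M'] right=[] parent=D

Answer: E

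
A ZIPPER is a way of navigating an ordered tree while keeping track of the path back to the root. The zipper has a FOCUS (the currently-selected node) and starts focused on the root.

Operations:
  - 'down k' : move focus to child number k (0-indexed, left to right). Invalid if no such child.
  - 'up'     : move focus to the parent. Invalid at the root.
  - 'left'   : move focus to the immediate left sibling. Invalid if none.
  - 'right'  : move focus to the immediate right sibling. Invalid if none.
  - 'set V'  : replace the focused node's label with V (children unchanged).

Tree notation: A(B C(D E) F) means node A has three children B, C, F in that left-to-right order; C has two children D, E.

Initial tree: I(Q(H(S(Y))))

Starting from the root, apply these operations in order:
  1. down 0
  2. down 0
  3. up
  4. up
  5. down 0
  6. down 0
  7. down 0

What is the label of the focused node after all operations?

Answer: S

Derivation:
Step 1 (down 0): focus=Q path=0 depth=1 children=['H'] left=[] right=[] parent=I
Step 2 (down 0): focus=H path=0/0 depth=2 children=['S'] left=[] right=[] parent=Q
Step 3 (up): focus=Q path=0 depth=1 children=['H'] left=[] right=[] parent=I
Step 4 (up): focus=I path=root depth=0 children=['Q'] (at root)
Step 5 (down 0): focus=Q path=0 depth=1 children=['H'] left=[] right=[] parent=I
Step 6 (down 0): focus=H path=0/0 depth=2 children=['S'] left=[] right=[] parent=Q
Step 7 (down 0): focus=S path=0/0/0 depth=3 children=['Y'] left=[] right=[] parent=H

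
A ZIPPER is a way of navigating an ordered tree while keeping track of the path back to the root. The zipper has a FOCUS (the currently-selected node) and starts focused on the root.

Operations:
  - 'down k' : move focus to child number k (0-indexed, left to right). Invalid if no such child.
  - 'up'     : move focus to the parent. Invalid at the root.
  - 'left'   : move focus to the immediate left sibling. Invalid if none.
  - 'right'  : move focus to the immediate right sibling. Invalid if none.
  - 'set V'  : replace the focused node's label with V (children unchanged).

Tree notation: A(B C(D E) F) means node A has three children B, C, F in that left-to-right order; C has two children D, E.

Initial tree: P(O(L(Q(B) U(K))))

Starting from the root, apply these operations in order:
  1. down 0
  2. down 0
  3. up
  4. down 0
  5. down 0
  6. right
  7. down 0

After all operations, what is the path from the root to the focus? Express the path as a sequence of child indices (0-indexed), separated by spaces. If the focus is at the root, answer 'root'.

Answer: 0 0 1 0

Derivation:
Step 1 (down 0): focus=O path=0 depth=1 children=['L'] left=[] right=[] parent=P
Step 2 (down 0): focus=L path=0/0 depth=2 children=['Q', 'U'] left=[] right=[] parent=O
Step 3 (up): focus=O path=0 depth=1 children=['L'] left=[] right=[] parent=P
Step 4 (down 0): focus=L path=0/0 depth=2 children=['Q', 'U'] left=[] right=[] parent=O
Step 5 (down 0): focus=Q path=0/0/0 depth=3 children=['B'] left=[] right=['U'] parent=L
Step 6 (right): focus=U path=0/0/1 depth=3 children=['K'] left=['Q'] right=[] parent=L
Step 7 (down 0): focus=K path=0/0/1/0 depth=4 children=[] left=[] right=[] parent=U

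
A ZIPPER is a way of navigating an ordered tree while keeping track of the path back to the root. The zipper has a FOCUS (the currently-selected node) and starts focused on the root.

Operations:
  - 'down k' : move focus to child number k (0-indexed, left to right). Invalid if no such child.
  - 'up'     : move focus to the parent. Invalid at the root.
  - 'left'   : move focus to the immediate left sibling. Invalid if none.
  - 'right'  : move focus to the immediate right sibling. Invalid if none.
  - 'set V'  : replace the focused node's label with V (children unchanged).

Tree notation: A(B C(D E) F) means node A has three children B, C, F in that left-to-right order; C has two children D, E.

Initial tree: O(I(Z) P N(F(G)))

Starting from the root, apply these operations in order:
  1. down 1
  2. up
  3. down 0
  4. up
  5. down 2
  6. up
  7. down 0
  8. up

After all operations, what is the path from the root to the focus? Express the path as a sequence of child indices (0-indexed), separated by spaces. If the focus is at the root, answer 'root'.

Step 1 (down 1): focus=P path=1 depth=1 children=[] left=['I'] right=['N'] parent=O
Step 2 (up): focus=O path=root depth=0 children=['I', 'P', 'N'] (at root)
Step 3 (down 0): focus=I path=0 depth=1 children=['Z'] left=[] right=['P', 'N'] parent=O
Step 4 (up): focus=O path=root depth=0 children=['I', 'P', 'N'] (at root)
Step 5 (down 2): focus=N path=2 depth=1 children=['F'] left=['I', 'P'] right=[] parent=O
Step 6 (up): focus=O path=root depth=0 children=['I', 'P', 'N'] (at root)
Step 7 (down 0): focus=I path=0 depth=1 children=['Z'] left=[] right=['P', 'N'] parent=O
Step 8 (up): focus=O path=root depth=0 children=['I', 'P', 'N'] (at root)

Answer: root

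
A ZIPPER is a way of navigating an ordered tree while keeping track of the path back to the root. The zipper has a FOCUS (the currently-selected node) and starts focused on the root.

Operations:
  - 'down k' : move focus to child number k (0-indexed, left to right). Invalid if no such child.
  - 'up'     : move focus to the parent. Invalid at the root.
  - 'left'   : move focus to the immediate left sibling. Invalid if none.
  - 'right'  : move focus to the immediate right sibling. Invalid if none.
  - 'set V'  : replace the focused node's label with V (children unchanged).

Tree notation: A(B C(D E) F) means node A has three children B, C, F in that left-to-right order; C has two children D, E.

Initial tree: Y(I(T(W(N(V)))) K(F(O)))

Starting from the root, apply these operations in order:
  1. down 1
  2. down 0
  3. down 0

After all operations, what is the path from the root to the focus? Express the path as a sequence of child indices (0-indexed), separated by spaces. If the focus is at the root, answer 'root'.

Answer: 1 0 0

Derivation:
Step 1 (down 1): focus=K path=1 depth=1 children=['F'] left=['I'] right=[] parent=Y
Step 2 (down 0): focus=F path=1/0 depth=2 children=['O'] left=[] right=[] parent=K
Step 3 (down 0): focus=O path=1/0/0 depth=3 children=[] left=[] right=[] parent=F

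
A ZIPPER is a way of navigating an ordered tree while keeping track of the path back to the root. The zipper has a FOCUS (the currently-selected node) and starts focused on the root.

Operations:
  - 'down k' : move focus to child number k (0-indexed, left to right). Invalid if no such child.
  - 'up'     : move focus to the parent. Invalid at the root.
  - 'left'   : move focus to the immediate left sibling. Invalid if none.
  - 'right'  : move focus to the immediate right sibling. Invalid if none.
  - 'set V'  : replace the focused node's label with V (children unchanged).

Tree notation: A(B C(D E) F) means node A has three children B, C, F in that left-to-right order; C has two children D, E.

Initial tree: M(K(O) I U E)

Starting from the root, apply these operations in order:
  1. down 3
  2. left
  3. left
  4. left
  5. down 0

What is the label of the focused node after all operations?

Answer: O

Derivation:
Step 1 (down 3): focus=E path=3 depth=1 children=[] left=['K', 'I', 'U'] right=[] parent=M
Step 2 (left): focus=U path=2 depth=1 children=[] left=['K', 'I'] right=['E'] parent=M
Step 3 (left): focus=I path=1 depth=1 children=[] left=['K'] right=['U', 'E'] parent=M
Step 4 (left): focus=K path=0 depth=1 children=['O'] left=[] right=['I', 'U', 'E'] parent=M
Step 5 (down 0): focus=O path=0/0 depth=2 children=[] left=[] right=[] parent=K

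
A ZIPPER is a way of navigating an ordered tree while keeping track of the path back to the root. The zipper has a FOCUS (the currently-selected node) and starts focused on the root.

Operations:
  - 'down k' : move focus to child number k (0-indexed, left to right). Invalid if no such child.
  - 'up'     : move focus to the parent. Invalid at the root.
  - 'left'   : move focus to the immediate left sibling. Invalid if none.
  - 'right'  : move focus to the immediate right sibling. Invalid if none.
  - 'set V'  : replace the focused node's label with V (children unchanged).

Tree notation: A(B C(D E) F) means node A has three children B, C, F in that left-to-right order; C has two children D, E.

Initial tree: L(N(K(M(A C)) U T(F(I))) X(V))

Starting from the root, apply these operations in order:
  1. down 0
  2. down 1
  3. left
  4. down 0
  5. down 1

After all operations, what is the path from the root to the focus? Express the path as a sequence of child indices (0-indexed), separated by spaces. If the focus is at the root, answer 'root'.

Answer: 0 0 0 1

Derivation:
Step 1 (down 0): focus=N path=0 depth=1 children=['K', 'U', 'T'] left=[] right=['X'] parent=L
Step 2 (down 1): focus=U path=0/1 depth=2 children=[] left=['K'] right=['T'] parent=N
Step 3 (left): focus=K path=0/0 depth=2 children=['M'] left=[] right=['U', 'T'] parent=N
Step 4 (down 0): focus=M path=0/0/0 depth=3 children=['A', 'C'] left=[] right=[] parent=K
Step 5 (down 1): focus=C path=0/0/0/1 depth=4 children=[] left=['A'] right=[] parent=M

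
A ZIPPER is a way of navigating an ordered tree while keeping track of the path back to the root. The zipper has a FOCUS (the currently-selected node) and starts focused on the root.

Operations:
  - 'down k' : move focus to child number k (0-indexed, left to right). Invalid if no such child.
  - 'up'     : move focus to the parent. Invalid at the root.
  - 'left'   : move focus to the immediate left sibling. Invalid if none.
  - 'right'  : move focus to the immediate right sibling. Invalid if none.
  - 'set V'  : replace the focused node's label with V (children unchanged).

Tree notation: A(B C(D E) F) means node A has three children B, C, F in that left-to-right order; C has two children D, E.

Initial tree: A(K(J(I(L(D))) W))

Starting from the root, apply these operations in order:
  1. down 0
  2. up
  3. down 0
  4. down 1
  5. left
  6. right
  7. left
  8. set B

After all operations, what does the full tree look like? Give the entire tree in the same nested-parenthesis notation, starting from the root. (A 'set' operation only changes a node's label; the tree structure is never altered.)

Step 1 (down 0): focus=K path=0 depth=1 children=['J', 'W'] left=[] right=[] parent=A
Step 2 (up): focus=A path=root depth=0 children=['K'] (at root)
Step 3 (down 0): focus=K path=0 depth=1 children=['J', 'W'] left=[] right=[] parent=A
Step 4 (down 1): focus=W path=0/1 depth=2 children=[] left=['J'] right=[] parent=K
Step 5 (left): focus=J path=0/0 depth=2 children=['I'] left=[] right=['W'] parent=K
Step 6 (right): focus=W path=0/1 depth=2 children=[] left=['J'] right=[] parent=K
Step 7 (left): focus=J path=0/0 depth=2 children=['I'] left=[] right=['W'] parent=K
Step 8 (set B): focus=B path=0/0 depth=2 children=['I'] left=[] right=['W'] parent=K

Answer: A(K(B(I(L(D))) W))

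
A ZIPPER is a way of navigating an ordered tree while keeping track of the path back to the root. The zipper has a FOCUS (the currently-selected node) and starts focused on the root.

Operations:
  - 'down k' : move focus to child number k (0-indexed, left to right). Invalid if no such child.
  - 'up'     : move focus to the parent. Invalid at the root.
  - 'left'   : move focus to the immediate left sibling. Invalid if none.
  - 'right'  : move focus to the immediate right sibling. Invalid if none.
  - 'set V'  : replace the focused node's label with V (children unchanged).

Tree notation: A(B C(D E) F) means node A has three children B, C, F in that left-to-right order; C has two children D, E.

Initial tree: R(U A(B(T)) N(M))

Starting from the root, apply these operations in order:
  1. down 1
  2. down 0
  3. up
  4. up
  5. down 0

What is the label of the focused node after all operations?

Answer: U

Derivation:
Step 1 (down 1): focus=A path=1 depth=1 children=['B'] left=['U'] right=['N'] parent=R
Step 2 (down 0): focus=B path=1/0 depth=2 children=['T'] left=[] right=[] parent=A
Step 3 (up): focus=A path=1 depth=1 children=['B'] left=['U'] right=['N'] parent=R
Step 4 (up): focus=R path=root depth=0 children=['U', 'A', 'N'] (at root)
Step 5 (down 0): focus=U path=0 depth=1 children=[] left=[] right=['A', 'N'] parent=R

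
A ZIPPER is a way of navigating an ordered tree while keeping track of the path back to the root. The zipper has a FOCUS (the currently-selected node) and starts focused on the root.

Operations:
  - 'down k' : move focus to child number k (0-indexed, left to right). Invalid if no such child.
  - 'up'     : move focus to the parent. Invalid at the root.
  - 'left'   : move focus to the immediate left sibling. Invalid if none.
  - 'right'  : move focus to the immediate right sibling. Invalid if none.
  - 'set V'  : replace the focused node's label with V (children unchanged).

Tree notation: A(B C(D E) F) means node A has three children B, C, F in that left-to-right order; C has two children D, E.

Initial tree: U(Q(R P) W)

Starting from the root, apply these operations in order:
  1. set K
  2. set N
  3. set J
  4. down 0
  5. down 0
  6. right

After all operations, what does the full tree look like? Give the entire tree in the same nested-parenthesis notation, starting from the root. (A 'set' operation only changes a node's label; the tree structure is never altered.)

Answer: J(Q(R P) W)

Derivation:
Step 1 (set K): focus=K path=root depth=0 children=['Q', 'W'] (at root)
Step 2 (set N): focus=N path=root depth=0 children=['Q', 'W'] (at root)
Step 3 (set J): focus=J path=root depth=0 children=['Q', 'W'] (at root)
Step 4 (down 0): focus=Q path=0 depth=1 children=['R', 'P'] left=[] right=['W'] parent=J
Step 5 (down 0): focus=R path=0/0 depth=2 children=[] left=[] right=['P'] parent=Q
Step 6 (right): focus=P path=0/1 depth=2 children=[] left=['R'] right=[] parent=Q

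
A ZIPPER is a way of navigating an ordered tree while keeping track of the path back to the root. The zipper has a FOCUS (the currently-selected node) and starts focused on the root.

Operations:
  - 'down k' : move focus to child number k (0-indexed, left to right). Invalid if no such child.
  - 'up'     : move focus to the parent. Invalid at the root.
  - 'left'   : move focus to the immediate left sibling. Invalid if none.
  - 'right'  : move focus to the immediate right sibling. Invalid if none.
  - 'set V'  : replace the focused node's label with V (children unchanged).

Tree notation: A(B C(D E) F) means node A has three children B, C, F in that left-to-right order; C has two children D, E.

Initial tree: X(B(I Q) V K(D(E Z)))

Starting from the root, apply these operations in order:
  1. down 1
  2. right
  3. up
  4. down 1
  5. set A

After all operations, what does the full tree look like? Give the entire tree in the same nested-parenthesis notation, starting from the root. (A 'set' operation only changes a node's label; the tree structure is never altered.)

Step 1 (down 1): focus=V path=1 depth=1 children=[] left=['B'] right=['K'] parent=X
Step 2 (right): focus=K path=2 depth=1 children=['D'] left=['B', 'V'] right=[] parent=X
Step 3 (up): focus=X path=root depth=0 children=['B', 'V', 'K'] (at root)
Step 4 (down 1): focus=V path=1 depth=1 children=[] left=['B'] right=['K'] parent=X
Step 5 (set A): focus=A path=1 depth=1 children=[] left=['B'] right=['K'] parent=X

Answer: X(B(I Q) A K(D(E Z)))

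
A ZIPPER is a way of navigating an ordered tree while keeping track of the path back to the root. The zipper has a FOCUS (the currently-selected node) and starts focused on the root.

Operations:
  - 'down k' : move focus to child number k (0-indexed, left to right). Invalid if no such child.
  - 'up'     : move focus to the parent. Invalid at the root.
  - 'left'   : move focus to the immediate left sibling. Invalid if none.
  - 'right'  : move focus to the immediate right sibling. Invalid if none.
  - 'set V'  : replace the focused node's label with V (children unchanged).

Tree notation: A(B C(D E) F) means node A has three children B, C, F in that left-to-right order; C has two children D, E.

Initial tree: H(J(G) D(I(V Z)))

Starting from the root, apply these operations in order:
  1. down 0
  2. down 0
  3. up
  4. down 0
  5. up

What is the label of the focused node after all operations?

Answer: J

Derivation:
Step 1 (down 0): focus=J path=0 depth=1 children=['G'] left=[] right=['D'] parent=H
Step 2 (down 0): focus=G path=0/0 depth=2 children=[] left=[] right=[] parent=J
Step 3 (up): focus=J path=0 depth=1 children=['G'] left=[] right=['D'] parent=H
Step 4 (down 0): focus=G path=0/0 depth=2 children=[] left=[] right=[] parent=J
Step 5 (up): focus=J path=0 depth=1 children=['G'] left=[] right=['D'] parent=H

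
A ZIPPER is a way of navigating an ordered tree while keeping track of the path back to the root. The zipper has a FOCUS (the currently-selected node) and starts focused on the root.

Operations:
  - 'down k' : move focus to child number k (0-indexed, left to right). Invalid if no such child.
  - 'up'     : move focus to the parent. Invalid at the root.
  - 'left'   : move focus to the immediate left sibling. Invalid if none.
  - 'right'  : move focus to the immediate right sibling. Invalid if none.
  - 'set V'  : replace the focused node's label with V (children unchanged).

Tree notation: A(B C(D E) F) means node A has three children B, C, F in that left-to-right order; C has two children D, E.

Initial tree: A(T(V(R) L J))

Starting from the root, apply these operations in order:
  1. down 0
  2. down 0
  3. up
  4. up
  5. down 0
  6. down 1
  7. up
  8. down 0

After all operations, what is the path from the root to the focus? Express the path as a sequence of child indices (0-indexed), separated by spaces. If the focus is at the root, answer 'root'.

Step 1 (down 0): focus=T path=0 depth=1 children=['V', 'L', 'J'] left=[] right=[] parent=A
Step 2 (down 0): focus=V path=0/0 depth=2 children=['R'] left=[] right=['L', 'J'] parent=T
Step 3 (up): focus=T path=0 depth=1 children=['V', 'L', 'J'] left=[] right=[] parent=A
Step 4 (up): focus=A path=root depth=0 children=['T'] (at root)
Step 5 (down 0): focus=T path=0 depth=1 children=['V', 'L', 'J'] left=[] right=[] parent=A
Step 6 (down 1): focus=L path=0/1 depth=2 children=[] left=['V'] right=['J'] parent=T
Step 7 (up): focus=T path=0 depth=1 children=['V', 'L', 'J'] left=[] right=[] parent=A
Step 8 (down 0): focus=V path=0/0 depth=2 children=['R'] left=[] right=['L', 'J'] parent=T

Answer: 0 0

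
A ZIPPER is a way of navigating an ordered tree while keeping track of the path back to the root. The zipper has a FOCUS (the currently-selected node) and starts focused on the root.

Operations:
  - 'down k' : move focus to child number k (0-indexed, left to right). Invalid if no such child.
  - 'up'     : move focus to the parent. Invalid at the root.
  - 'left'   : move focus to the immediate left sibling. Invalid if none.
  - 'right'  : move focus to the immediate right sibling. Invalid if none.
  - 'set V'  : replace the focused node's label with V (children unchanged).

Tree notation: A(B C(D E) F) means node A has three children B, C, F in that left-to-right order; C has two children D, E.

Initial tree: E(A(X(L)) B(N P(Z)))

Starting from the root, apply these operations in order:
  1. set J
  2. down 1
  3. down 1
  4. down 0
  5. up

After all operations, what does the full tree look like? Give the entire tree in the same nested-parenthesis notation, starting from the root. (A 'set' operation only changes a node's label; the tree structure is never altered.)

Step 1 (set J): focus=J path=root depth=0 children=['A', 'B'] (at root)
Step 2 (down 1): focus=B path=1 depth=1 children=['N', 'P'] left=['A'] right=[] parent=J
Step 3 (down 1): focus=P path=1/1 depth=2 children=['Z'] left=['N'] right=[] parent=B
Step 4 (down 0): focus=Z path=1/1/0 depth=3 children=[] left=[] right=[] parent=P
Step 5 (up): focus=P path=1/1 depth=2 children=['Z'] left=['N'] right=[] parent=B

Answer: J(A(X(L)) B(N P(Z)))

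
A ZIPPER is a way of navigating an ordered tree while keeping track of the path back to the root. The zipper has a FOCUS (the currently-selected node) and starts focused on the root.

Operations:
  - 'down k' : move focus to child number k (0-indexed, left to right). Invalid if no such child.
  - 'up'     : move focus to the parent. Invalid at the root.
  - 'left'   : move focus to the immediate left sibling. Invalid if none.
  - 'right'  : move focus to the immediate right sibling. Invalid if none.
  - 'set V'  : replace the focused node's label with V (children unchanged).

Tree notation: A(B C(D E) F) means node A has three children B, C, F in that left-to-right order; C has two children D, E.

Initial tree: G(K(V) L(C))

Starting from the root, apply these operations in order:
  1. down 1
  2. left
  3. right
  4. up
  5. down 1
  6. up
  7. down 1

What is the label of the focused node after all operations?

Step 1 (down 1): focus=L path=1 depth=1 children=['C'] left=['K'] right=[] parent=G
Step 2 (left): focus=K path=0 depth=1 children=['V'] left=[] right=['L'] parent=G
Step 3 (right): focus=L path=1 depth=1 children=['C'] left=['K'] right=[] parent=G
Step 4 (up): focus=G path=root depth=0 children=['K', 'L'] (at root)
Step 5 (down 1): focus=L path=1 depth=1 children=['C'] left=['K'] right=[] parent=G
Step 6 (up): focus=G path=root depth=0 children=['K', 'L'] (at root)
Step 7 (down 1): focus=L path=1 depth=1 children=['C'] left=['K'] right=[] parent=G

Answer: L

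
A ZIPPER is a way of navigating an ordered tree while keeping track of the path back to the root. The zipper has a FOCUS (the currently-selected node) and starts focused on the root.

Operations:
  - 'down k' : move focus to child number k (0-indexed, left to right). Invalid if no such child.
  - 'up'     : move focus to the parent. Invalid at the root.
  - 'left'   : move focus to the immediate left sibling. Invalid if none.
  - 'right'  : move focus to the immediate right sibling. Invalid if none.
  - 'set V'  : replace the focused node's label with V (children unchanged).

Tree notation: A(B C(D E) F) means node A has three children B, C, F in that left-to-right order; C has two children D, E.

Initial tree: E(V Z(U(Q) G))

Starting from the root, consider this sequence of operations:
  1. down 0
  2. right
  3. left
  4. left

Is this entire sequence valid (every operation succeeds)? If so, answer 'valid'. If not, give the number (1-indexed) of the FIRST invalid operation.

Answer: 4

Derivation:
Step 1 (down 0): focus=V path=0 depth=1 children=[] left=[] right=['Z'] parent=E
Step 2 (right): focus=Z path=1 depth=1 children=['U', 'G'] left=['V'] right=[] parent=E
Step 3 (left): focus=V path=0 depth=1 children=[] left=[] right=['Z'] parent=E
Step 4 (left): INVALID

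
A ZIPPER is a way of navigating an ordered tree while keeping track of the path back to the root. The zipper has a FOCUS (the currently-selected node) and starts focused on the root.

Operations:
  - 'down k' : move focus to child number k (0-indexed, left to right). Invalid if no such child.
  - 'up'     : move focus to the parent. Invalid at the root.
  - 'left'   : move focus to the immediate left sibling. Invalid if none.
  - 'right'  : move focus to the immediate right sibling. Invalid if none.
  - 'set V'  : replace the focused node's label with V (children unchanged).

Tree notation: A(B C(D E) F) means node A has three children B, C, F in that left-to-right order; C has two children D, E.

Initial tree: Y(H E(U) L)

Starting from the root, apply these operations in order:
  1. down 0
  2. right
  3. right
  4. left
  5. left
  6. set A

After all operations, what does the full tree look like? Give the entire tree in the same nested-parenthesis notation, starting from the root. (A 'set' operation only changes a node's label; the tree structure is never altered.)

Step 1 (down 0): focus=H path=0 depth=1 children=[] left=[] right=['E', 'L'] parent=Y
Step 2 (right): focus=E path=1 depth=1 children=['U'] left=['H'] right=['L'] parent=Y
Step 3 (right): focus=L path=2 depth=1 children=[] left=['H', 'E'] right=[] parent=Y
Step 4 (left): focus=E path=1 depth=1 children=['U'] left=['H'] right=['L'] parent=Y
Step 5 (left): focus=H path=0 depth=1 children=[] left=[] right=['E', 'L'] parent=Y
Step 6 (set A): focus=A path=0 depth=1 children=[] left=[] right=['E', 'L'] parent=Y

Answer: Y(A E(U) L)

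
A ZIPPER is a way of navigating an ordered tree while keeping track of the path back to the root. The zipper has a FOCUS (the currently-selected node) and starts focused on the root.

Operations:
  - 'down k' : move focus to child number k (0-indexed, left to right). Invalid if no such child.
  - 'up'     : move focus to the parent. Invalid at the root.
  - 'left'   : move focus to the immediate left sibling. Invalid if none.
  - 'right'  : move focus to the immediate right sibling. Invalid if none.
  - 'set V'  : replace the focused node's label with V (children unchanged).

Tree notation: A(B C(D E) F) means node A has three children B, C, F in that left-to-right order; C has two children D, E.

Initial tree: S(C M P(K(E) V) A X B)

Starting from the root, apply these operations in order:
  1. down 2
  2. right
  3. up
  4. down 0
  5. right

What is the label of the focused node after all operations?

Step 1 (down 2): focus=P path=2 depth=1 children=['K', 'V'] left=['C', 'M'] right=['A', 'X', 'B'] parent=S
Step 2 (right): focus=A path=3 depth=1 children=[] left=['C', 'M', 'P'] right=['X', 'B'] parent=S
Step 3 (up): focus=S path=root depth=0 children=['C', 'M', 'P', 'A', 'X', 'B'] (at root)
Step 4 (down 0): focus=C path=0 depth=1 children=[] left=[] right=['M', 'P', 'A', 'X', 'B'] parent=S
Step 5 (right): focus=M path=1 depth=1 children=[] left=['C'] right=['P', 'A', 'X', 'B'] parent=S

Answer: M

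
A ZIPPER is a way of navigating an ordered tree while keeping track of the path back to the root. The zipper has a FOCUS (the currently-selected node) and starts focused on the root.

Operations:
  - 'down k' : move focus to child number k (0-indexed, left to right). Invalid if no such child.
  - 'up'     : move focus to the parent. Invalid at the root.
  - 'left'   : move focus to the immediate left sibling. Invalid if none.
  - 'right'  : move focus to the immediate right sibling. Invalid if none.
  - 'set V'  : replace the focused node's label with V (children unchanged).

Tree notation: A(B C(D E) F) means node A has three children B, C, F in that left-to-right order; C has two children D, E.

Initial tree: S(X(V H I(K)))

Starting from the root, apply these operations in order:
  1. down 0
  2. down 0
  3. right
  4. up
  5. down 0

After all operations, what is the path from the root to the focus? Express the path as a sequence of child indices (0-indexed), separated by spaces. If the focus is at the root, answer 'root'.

Answer: 0 0

Derivation:
Step 1 (down 0): focus=X path=0 depth=1 children=['V', 'H', 'I'] left=[] right=[] parent=S
Step 2 (down 0): focus=V path=0/0 depth=2 children=[] left=[] right=['H', 'I'] parent=X
Step 3 (right): focus=H path=0/1 depth=2 children=[] left=['V'] right=['I'] parent=X
Step 4 (up): focus=X path=0 depth=1 children=['V', 'H', 'I'] left=[] right=[] parent=S
Step 5 (down 0): focus=V path=0/0 depth=2 children=[] left=[] right=['H', 'I'] parent=X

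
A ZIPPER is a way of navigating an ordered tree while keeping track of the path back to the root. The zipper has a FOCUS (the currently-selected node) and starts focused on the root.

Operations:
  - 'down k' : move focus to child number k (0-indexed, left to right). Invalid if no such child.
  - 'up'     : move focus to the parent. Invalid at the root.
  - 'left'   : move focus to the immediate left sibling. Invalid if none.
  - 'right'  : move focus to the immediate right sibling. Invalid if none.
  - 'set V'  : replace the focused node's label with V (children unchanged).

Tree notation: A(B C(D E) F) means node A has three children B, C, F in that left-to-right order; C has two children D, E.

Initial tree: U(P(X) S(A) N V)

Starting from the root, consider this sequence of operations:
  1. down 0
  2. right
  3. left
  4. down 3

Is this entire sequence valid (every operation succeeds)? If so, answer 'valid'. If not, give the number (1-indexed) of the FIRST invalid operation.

Answer: 4

Derivation:
Step 1 (down 0): focus=P path=0 depth=1 children=['X'] left=[] right=['S', 'N', 'V'] parent=U
Step 2 (right): focus=S path=1 depth=1 children=['A'] left=['P'] right=['N', 'V'] parent=U
Step 3 (left): focus=P path=0 depth=1 children=['X'] left=[] right=['S', 'N', 'V'] parent=U
Step 4 (down 3): INVALID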